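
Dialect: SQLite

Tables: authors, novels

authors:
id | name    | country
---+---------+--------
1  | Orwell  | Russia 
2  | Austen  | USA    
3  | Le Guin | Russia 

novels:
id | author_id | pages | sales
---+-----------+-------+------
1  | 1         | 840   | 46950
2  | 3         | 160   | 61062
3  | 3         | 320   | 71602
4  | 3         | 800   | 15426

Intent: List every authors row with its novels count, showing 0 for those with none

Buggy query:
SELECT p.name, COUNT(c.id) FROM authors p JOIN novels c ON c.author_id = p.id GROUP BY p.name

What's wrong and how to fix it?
Bug: An inner join excludes parents with zero children

Fix: Switch to LEFT JOIN to retain unmatched parent rows

Corrected query:
SELECT p.name, COUNT(c.id) FROM authors p LEFT JOIN novels c ON c.author_id = p.id GROUP BY p.name

Result:
name    | COUNT(c.id)
--------+------------
Austen  | 0          
Le Guin | 3          
Orwell  | 1          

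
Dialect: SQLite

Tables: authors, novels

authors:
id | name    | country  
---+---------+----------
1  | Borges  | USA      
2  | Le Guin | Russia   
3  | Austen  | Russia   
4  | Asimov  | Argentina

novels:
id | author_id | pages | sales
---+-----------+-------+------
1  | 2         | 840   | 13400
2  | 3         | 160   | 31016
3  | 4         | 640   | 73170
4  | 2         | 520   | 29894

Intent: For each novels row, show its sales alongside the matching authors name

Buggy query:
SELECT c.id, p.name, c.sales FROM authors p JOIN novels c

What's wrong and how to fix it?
Bug: JOIN with no ON clause produces a cartesian product; every novels row pairs with every authors row

Fix: Add ON c.author_id = p.id to the JOIN

Corrected query:
SELECT c.id, p.name, c.sales FROM authors p JOIN novels c ON c.author_id = p.id

Result:
id | name    | sales
---+---------+------
1  | Le Guin | 13400
2  | Austen  | 31016
3  | Asimov  | 73170
4  | Le Guin | 29894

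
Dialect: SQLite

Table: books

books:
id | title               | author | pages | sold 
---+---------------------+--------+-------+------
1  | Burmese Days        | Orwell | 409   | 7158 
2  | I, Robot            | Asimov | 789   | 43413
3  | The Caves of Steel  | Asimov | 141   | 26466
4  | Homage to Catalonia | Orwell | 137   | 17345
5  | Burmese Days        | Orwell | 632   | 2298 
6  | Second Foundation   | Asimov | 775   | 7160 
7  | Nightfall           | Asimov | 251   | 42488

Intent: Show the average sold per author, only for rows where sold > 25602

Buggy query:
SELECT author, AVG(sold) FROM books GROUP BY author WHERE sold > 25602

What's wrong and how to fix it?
Bug: WHERE cannot follow GROUP BY

Fix: Move the WHERE clause before GROUP BY

Corrected query:
SELECT author, AVG(sold) FROM books WHERE sold > 25602 GROUP BY author

Result:
author | AVG(sold)   
-------+-------------
Asimov | 37455.666667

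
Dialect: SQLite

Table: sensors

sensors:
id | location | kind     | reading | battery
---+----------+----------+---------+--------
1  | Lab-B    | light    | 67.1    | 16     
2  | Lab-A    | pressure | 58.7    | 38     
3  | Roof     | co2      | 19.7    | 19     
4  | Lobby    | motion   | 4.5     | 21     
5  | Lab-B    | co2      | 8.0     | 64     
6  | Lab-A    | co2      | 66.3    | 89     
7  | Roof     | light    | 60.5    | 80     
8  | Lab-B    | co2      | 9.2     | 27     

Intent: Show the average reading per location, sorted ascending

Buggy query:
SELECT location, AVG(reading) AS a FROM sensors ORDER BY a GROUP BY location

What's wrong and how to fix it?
Bug: ORDER BY appears before GROUP BY; SQL clause order requires GROUP BY first

Fix: Reorder: SELECT … FROM … GROUP BY … ORDER BY …

Corrected query:
SELECT location, AVG(reading) AS a FROM sensors GROUP BY location ORDER BY a

Result:
location | a   
---------+-----
Lobby    | 4.5 
Lab-B    | 28.1
Roof     | 40.1
Lab-A    | 62.5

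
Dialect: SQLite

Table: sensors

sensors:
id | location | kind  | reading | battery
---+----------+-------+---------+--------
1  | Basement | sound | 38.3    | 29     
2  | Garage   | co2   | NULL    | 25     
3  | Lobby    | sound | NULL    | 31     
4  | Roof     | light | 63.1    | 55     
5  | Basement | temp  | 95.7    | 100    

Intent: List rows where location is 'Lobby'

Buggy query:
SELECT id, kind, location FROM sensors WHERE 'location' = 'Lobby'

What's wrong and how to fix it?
Bug: Single quotes denote string literals in SQL; the column name is being compared as a constant string

Fix: Remove the quotes around the column name (or use double quotes for an identifier)

Corrected query:
SELECT id, kind, location FROM sensors WHERE location = 'Lobby'

Result:
id | kind  | location
---+-------+---------
3  | sound | Lobby   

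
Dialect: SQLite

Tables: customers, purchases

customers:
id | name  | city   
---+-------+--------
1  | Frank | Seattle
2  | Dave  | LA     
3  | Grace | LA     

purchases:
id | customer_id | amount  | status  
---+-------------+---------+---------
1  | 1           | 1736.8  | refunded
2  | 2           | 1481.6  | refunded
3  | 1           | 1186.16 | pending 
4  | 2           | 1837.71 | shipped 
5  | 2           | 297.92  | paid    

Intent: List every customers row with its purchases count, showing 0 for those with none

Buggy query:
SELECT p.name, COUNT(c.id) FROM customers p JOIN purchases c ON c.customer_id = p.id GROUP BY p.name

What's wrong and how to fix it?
Bug: An inner join excludes parents with zero children

Fix: Use LEFT JOIN so parents without children still appear (COUNT(c.id) gives 0)

Corrected query:
SELECT p.name, COUNT(c.id) FROM customers p LEFT JOIN purchases c ON c.customer_id = p.id GROUP BY p.name

Result:
name  | COUNT(c.id)
------+------------
Dave  | 3          
Frank | 2          
Grace | 0          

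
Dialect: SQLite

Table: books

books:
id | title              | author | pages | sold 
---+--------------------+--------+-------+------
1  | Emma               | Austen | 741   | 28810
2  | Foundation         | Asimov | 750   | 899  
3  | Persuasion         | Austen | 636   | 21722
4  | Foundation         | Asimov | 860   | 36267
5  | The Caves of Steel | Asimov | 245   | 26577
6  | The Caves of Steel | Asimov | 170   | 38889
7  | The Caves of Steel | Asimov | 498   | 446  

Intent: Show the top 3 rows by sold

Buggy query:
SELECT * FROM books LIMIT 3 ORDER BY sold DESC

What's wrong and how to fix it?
Bug: LIMIT must come after ORDER BY

Fix: Sort with ORDER BY, then apply LIMIT

Corrected query:
SELECT * FROM books ORDER BY sold DESC LIMIT 3

Result:
id | title              | author | pages | sold 
---+--------------------+--------+-------+------
6  | The Caves of Steel | Asimov | 170   | 38889
4  | Foundation         | Asimov | 860   | 36267
1  | Emma               | Austen | 741   | 28810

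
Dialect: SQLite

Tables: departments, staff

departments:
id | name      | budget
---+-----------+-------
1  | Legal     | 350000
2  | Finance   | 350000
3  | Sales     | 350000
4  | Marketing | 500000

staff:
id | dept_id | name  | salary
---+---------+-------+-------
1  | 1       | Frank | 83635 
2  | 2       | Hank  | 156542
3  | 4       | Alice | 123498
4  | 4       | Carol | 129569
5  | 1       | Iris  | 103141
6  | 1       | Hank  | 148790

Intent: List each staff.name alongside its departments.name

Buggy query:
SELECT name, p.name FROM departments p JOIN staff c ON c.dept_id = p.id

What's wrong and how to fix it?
Bug: 'name' exists in both joined tables, so the database can't tell which one is meant

Fix: Prefix ambiguous columns with the table alias

Corrected query:
SELECT c.name, p.name FROM departments p JOIN staff c ON c.dept_id = p.id

Result:
name  | name     
------+----------
Frank | Legal    
Hank  | Finance  
Alice | Marketing
Carol | Marketing
Iris  | Legal    
Hank  | Legal    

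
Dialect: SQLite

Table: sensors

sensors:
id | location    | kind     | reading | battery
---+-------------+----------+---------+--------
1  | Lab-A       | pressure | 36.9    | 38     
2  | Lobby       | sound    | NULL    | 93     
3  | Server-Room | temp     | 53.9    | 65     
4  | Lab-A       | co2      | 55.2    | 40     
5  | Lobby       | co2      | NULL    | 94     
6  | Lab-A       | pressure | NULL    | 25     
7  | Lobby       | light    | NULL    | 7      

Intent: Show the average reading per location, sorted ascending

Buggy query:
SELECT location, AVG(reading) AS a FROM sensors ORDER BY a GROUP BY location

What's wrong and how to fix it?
Bug: ORDER BY appears before GROUP BY; SQL clause order requires GROUP BY first

Fix: Move ORDER BY to the end, after GROUP BY

Corrected query:
SELECT location, AVG(reading) AS a FROM sensors GROUP BY location ORDER BY a

Result:
location    | a    
------------+------
Lobby       | NULL 
Lab-A       | 46.05
Server-Room | 53.9 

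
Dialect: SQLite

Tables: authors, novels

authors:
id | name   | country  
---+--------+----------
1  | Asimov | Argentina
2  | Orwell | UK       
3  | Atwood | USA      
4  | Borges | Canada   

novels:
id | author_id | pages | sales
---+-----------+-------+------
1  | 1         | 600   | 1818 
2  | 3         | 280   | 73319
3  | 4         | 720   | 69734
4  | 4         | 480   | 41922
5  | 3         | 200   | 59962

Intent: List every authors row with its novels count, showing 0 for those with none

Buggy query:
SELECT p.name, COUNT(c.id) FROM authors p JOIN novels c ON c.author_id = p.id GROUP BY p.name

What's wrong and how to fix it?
Bug: An inner join excludes parents with zero children

Fix: Use LEFT JOIN so parents without children still appear (COUNT(c.id) gives 0)

Corrected query:
SELECT p.name, COUNT(c.id) FROM authors p LEFT JOIN novels c ON c.author_id = p.id GROUP BY p.name

Result:
name   | COUNT(c.id)
-------+------------
Asimov | 1          
Atwood | 2          
Borges | 2          
Orwell | 0          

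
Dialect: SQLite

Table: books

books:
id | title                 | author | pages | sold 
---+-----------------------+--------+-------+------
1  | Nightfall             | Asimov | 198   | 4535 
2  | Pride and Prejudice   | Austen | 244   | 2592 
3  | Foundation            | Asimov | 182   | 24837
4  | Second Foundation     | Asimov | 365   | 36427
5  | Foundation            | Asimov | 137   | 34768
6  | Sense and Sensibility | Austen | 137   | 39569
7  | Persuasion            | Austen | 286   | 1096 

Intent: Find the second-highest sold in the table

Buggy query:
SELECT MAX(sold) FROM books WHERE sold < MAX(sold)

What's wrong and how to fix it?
Bug: The inner MAX is an aggregate inside WHERE, which is not allowed

Fix: Compute the overall MAX in a subquery, then take MAX of rows below it

Corrected query:
SELECT MAX(sold) FROM books WHERE sold < (SELECT MAX(sold) FROM books)

Result:
MAX(sold)
---------
36427    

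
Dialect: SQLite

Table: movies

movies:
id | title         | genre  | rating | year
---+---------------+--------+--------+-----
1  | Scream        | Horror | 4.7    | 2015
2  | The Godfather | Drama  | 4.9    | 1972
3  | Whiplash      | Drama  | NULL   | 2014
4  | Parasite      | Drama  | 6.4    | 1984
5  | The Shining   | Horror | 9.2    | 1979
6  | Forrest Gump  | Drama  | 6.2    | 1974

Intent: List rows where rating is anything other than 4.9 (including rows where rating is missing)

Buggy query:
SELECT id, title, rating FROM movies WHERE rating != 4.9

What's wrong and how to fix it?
Bug: 'rating != 4.9' is unknown when rating is NULL, so NULL rows are silently excluded

Fix: Handle NULL separately with IS NULL alongside the inequality

Corrected query:
SELECT id, title, rating FROM movies WHERE rating != 4.9 OR rating IS NULL

Result:
id | title        | rating
---+--------------+-------
1  | Scream       | 4.7   
3  | Whiplash     | NULL  
4  | Parasite     | 6.4   
5  | The Shining  | 9.2   
6  | Forrest Gump | 6.2   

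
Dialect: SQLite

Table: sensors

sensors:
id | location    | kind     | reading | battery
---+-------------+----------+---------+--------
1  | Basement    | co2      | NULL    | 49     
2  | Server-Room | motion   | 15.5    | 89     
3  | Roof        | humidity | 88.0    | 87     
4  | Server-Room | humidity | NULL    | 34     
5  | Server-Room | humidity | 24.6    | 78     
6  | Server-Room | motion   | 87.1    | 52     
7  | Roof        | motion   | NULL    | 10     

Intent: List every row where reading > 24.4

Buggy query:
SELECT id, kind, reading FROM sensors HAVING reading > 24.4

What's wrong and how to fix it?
Bug: HAVING filters the output of aggregation, but this query has no GROUP BY and no aggregate functions, so SQLite rejects it (HAVING clause on a non-aggregate query); the condition here is per row

Fix: Use WHERE for row-level filtering

Corrected query:
SELECT id, kind, reading FROM sensors WHERE reading > 24.4

Result:
id | kind     | reading
---+----------+--------
3  | humidity | 88     
5  | humidity | 24.6   
6  | motion   | 87.1   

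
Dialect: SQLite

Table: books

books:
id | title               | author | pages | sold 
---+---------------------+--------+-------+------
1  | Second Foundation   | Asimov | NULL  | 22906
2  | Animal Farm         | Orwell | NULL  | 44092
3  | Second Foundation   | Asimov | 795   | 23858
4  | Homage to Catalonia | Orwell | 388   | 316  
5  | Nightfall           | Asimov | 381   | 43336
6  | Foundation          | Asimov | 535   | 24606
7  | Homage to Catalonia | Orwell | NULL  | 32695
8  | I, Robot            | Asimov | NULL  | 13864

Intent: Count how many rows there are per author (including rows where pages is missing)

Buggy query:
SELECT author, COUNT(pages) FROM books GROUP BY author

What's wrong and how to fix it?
Bug: COUNT(pages) skips NULLs, so groups with missing pages are undercounted

Fix: Replace COUNT(pages) with COUNT(*)

Corrected query:
SELECT author, COUNT(*) FROM books GROUP BY author

Result:
author | COUNT(*)
-------+---------
Asimov | 5       
Orwell | 3       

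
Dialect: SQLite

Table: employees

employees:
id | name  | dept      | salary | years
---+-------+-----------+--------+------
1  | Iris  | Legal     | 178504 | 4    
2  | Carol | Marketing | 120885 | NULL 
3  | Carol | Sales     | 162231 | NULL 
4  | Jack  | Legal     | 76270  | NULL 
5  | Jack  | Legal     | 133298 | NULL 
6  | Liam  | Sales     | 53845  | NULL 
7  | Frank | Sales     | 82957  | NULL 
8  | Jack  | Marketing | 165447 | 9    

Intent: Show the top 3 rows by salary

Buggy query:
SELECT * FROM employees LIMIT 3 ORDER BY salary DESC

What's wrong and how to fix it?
Bug: ORDER BY cannot follow LIMIT; LIMIT is the final clause

Fix: Swap the clauses: ORDER BY first, then LIMIT

Corrected query:
SELECT * FROM employees ORDER BY salary DESC LIMIT 3

Result:
id | name  | dept      | salary | years
---+-------+-----------+--------+------
1  | Iris  | Legal     | 178504 | 4    
8  | Jack  | Marketing | 165447 | 9    
3  | Carol | Sales     | 162231 | NULL 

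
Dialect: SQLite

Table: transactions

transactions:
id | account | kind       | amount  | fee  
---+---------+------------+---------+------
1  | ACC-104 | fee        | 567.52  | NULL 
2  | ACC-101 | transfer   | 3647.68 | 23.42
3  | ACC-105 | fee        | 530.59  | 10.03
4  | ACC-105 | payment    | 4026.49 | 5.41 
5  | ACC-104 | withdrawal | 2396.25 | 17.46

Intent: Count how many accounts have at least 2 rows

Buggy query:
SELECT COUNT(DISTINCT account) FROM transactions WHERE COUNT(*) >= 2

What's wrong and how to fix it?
Bug: COUNT(*) cannot appear in WHERE; the per-group count doesn't exist yet

Fix: Group first with HAVING COUNT(*) >= 2, then COUNT the resulting groups

Corrected query:
SELECT COUNT(*) FROM (SELECT account FROM transactions GROUP BY account HAVING COUNT(*) >= 2)

Result:
COUNT(*)
--------
2       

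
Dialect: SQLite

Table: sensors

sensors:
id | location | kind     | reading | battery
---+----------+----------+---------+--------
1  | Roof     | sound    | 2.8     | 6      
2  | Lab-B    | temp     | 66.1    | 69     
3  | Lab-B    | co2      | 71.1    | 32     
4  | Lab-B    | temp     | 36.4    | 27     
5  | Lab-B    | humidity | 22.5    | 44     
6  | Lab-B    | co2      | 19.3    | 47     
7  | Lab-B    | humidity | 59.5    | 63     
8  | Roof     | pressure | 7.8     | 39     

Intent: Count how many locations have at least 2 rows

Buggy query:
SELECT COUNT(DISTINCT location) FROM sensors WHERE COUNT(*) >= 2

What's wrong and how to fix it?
Bug: COUNT(*) cannot appear in WHERE; the per-group count doesn't exist yet

Fix: Use a subquery that GROUPs and filters with HAVING, then count its rows

Corrected query:
SELECT COUNT(*) FROM (SELECT location FROM sensors GROUP BY location HAVING COUNT(*) >= 2)

Result:
COUNT(*)
--------
2       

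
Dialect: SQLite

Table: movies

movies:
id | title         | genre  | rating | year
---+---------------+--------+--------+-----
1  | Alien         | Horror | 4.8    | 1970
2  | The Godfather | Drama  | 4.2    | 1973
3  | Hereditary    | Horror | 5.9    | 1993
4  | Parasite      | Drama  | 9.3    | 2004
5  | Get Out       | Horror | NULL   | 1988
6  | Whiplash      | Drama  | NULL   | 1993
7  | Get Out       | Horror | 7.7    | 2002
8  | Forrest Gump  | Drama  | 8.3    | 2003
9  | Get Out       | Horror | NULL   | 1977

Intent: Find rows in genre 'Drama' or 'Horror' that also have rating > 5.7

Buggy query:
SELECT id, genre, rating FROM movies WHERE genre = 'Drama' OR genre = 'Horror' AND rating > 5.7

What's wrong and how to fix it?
Bug: AND binds tighter than OR, so this parses as genre = 'Drama' OR (genre = 'Horror' AND rating > 5.7)

Fix: Group the OR with parentheses (or use IN), then AND the threshold

Corrected query:
SELECT id, genre, rating FROM movies WHERE (genre = 'Drama' OR genre = 'Horror') AND rating > 5.7

Result:
id | genre  | rating
---+--------+-------
3  | Horror | 5.9   
4  | Drama  | 9.3   
7  | Horror | 7.7   
8  | Drama  | 8.3   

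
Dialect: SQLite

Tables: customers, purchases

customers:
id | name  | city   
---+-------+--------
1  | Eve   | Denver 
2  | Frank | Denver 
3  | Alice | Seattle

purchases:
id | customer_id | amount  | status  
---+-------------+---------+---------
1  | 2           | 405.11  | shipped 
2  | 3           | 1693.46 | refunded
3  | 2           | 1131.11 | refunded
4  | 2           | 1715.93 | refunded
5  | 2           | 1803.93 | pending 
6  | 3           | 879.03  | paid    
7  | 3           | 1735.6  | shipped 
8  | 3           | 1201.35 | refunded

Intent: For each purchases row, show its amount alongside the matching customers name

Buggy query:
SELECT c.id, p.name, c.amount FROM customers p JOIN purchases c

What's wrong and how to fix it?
Bug: Missing join condition: each purchases row is matched to all customers rows instead of just its own

Fix: Add ON c.customer_id = p.id to the JOIN

Corrected query:
SELECT c.id, p.name, c.amount FROM customers p JOIN purchases c ON c.customer_id = p.id

Result:
id | name  | amount 
---+-------+--------
1  | Frank | 405.11 
2  | Alice | 1693.46
3  | Frank | 1131.11
4  | Frank | 1715.93
5  | Frank | 1803.93
6  | Alice | 879.03 
7  | Alice | 1735.6 
8  | Alice | 1201.35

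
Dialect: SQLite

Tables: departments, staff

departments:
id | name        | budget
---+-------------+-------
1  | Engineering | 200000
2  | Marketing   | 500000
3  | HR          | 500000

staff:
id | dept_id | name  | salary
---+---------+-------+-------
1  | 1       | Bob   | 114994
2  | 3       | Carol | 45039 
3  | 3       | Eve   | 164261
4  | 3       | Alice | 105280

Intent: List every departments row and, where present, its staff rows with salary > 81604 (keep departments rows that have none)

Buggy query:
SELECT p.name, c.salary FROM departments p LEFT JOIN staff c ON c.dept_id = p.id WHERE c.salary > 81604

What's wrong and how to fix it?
Bug: A WHERE condition on the right-hand table after LEFT JOIN drops unmatched parents

Fix: Put 'c.salary > 81604' in the JOIN's ON clause instead of WHERE

Corrected query:
SELECT p.name, c.salary FROM departments p LEFT JOIN staff c ON c.dept_id = p.id AND c.salary > 81604

Result:
name        | salary
------------+-------
Engineering | 114994
Marketing   | NULL  
HR          | 105280
HR          | 164261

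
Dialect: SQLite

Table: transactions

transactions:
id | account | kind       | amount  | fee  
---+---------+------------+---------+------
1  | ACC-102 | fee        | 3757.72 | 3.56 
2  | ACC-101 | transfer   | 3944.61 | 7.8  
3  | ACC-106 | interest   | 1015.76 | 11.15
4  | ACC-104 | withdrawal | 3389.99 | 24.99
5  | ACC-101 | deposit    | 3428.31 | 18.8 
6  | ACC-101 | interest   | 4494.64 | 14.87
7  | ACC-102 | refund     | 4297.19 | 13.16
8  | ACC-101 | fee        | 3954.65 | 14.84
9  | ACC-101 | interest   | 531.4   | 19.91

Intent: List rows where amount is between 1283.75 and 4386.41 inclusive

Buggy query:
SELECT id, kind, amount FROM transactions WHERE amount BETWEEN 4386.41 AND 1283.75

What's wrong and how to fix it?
Bug: BETWEEN expects the lower bound first; with 4386.41 AND 1283.75 the range is empty

Fix: Write BETWEEN 1283.75 AND 4386.41

Corrected query:
SELECT id, kind, amount FROM transactions WHERE amount BETWEEN 1283.75 AND 4386.41

Result:
id | kind       | amount 
---+------------+--------
1  | fee        | 3757.72
2  | transfer   | 3944.61
4  | withdrawal | 3389.99
5  | deposit    | 3428.31
7  | refund     | 4297.19
8  | fee        | 3954.65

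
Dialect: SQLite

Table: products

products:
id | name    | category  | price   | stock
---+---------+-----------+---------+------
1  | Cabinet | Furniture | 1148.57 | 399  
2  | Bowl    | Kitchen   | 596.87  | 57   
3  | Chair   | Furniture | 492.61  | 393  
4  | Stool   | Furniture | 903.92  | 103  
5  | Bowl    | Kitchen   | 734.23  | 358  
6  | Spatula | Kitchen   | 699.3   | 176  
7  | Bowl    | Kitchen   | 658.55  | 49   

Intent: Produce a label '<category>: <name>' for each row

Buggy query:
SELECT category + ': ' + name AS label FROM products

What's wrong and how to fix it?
Bug: SQLite uses || for string concatenation; + coerces text to numbers (yielding 0)

Fix: Use the || operator for string concatenation

Corrected query:
SELECT category || ': ' || name AS label FROM products

Result:
label             
------------------
Furniture: Cabinet
Kitchen: Bowl     
Furniture: Chair  
Furniture: Stool  
Kitchen: Bowl     
Kitchen: Spatula  
Kitchen: Bowl     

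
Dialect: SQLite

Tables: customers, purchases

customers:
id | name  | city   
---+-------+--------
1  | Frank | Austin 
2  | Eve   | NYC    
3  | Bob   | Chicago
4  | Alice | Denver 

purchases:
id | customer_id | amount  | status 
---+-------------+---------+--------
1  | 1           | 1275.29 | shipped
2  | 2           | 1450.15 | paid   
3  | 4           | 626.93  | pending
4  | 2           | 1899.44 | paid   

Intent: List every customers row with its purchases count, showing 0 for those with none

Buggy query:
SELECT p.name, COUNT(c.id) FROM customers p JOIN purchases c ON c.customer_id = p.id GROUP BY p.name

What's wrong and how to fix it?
Bug: An inner join excludes parents with zero children

Fix: Switch to LEFT JOIN to retain unmatched parent rows

Corrected query:
SELECT p.name, COUNT(c.id) FROM customers p LEFT JOIN purchases c ON c.customer_id = p.id GROUP BY p.name

Result:
name  | COUNT(c.id)
------+------------
Alice | 1          
Bob   | 0          
Eve   | 2          
Frank | 1          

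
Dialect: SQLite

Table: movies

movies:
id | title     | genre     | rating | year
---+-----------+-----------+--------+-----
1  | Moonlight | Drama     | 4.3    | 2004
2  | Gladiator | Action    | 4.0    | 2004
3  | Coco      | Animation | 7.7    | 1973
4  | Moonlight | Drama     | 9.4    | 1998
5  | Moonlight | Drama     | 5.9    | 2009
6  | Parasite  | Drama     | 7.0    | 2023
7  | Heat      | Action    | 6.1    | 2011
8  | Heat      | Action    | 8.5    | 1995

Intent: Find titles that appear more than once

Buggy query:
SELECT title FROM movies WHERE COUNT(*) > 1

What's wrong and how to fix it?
Bug: COUNT(*) is an aggregate and cannot be used in WHERE

Fix: GROUP BY title, then filter groups with HAVING COUNT(*) > 1

Corrected query:
SELECT title FROM movies GROUP BY title HAVING COUNT(*) > 1

Result:
title    
---------
Heat     
Moonlight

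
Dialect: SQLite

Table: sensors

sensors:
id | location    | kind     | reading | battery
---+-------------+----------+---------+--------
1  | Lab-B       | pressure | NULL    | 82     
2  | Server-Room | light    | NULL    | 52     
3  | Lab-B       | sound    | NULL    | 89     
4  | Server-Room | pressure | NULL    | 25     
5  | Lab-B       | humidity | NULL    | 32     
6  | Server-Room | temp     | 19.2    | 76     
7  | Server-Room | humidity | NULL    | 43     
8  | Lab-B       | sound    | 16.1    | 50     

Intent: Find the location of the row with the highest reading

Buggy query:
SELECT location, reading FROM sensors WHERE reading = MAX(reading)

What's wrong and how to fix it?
Bug: MAX(reading) is an aggregate and cannot be used directly in WHERE

Fix: Wrap MAX in a scalar subquery so WHERE compares against a single value

Corrected query:
SELECT location, reading FROM sensors WHERE reading = (SELECT MAX(reading) FROM sensors)

Result:
location    | reading
------------+--------
Server-Room | 19.2   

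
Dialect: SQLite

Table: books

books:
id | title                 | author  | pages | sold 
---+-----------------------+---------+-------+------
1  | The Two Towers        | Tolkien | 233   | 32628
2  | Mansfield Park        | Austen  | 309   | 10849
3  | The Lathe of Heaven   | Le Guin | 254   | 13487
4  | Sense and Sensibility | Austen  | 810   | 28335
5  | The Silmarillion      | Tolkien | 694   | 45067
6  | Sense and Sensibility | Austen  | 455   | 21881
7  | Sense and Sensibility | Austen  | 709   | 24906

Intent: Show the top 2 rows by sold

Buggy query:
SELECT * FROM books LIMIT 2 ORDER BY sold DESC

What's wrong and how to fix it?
Bug: LIMIT must come after ORDER BY

Fix: Swap the clauses: ORDER BY first, then LIMIT

Corrected query:
SELECT * FROM books ORDER BY sold DESC LIMIT 2

Result:
id | title            | author  | pages | sold 
---+------------------+---------+-------+------
5  | The Silmarillion | Tolkien | 694   | 45067
1  | The Two Towers   | Tolkien | 233   | 32628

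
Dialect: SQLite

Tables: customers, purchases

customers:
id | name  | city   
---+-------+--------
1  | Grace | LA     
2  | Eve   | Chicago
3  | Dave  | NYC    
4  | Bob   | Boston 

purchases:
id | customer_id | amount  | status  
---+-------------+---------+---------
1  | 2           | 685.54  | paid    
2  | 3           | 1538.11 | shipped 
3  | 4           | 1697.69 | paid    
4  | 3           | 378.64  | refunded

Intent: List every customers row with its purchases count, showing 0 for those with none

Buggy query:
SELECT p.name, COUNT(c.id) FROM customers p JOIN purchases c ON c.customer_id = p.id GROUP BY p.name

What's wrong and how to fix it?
Bug: An inner join excludes parents with zero children

Fix: Use LEFT JOIN so parents without children still appear (COUNT(c.id) gives 0)

Corrected query:
SELECT p.name, COUNT(c.id) FROM customers p LEFT JOIN purchases c ON c.customer_id = p.id GROUP BY p.name

Result:
name  | COUNT(c.id)
------+------------
Bob   | 1          
Dave  | 2          
Eve   | 1          
Grace | 0          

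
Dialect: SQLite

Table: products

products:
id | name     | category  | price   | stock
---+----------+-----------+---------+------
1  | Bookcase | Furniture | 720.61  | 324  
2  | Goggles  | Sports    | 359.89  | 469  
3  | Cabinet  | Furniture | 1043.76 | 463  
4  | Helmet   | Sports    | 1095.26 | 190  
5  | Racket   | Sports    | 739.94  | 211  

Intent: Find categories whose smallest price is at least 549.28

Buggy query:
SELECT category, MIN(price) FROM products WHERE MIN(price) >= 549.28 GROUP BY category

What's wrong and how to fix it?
Bug: MIN() in WHERE is a misuse of aggregate

Fix: Use HAVING for the per-group MIN condition

Corrected query:
SELECT category, MIN(price) FROM products GROUP BY category HAVING MIN(price) >= 549.28

Result:
category  | MIN(price)
----------+-----------
Furniture | 720.61    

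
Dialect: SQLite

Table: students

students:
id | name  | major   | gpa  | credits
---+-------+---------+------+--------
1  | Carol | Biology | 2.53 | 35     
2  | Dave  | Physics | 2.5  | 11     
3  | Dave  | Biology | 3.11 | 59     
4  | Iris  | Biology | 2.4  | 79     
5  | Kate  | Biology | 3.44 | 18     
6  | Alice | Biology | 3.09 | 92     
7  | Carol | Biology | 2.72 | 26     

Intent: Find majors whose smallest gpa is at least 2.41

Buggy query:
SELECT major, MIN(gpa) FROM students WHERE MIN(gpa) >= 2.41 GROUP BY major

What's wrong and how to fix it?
Bug: MIN() in WHERE is a misuse of aggregate

Fix: Replace WHERE with HAVING after the GROUP BY

Corrected query:
SELECT major, MIN(gpa) FROM students GROUP BY major HAVING MIN(gpa) >= 2.41

Result:
major   | MIN(gpa)
--------+---------
Physics | 2.5     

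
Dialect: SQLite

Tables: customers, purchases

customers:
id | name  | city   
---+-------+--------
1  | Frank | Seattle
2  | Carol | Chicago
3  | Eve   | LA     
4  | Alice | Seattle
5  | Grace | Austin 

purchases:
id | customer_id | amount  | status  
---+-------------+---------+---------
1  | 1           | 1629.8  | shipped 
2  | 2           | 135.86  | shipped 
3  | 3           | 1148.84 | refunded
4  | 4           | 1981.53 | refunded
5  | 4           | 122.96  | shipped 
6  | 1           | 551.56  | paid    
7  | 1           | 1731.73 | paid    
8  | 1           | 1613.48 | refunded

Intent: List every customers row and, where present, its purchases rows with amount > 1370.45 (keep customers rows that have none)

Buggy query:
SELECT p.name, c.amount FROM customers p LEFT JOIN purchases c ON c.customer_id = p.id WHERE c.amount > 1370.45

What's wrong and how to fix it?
Bug: Filtering c.amount in WHERE discards the NULL rows produced by LEFT JOIN, turning it into an inner join

Fix: Put 'c.amount > 1370.45' in the JOIN's ON clause instead of WHERE

Corrected query:
SELECT p.name, c.amount FROM customers p LEFT JOIN purchases c ON c.customer_id = p.id AND c.amount > 1370.45

Result:
name  | amount 
------+--------
Frank | 1613.48
Frank | 1629.8 
Frank | 1731.73
Carol | NULL   
Eve   | NULL   
Alice | 1981.53
Grace | NULL   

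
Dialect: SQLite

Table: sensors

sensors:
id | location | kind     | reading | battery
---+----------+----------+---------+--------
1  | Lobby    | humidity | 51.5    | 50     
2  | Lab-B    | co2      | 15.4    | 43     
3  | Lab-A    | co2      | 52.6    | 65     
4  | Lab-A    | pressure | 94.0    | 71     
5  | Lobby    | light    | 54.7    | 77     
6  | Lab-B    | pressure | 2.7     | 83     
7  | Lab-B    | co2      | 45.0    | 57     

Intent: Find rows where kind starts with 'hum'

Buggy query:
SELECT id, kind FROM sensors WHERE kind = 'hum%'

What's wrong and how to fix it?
Bug: '=' compares the literal string including the % character; pattern matching needs LIKE

Fix: Use LIKE for wildcard pattern matching

Corrected query:
SELECT id, kind FROM sensors WHERE kind LIKE 'hum%'

Result:
id | kind    
---+---------
1  | humidity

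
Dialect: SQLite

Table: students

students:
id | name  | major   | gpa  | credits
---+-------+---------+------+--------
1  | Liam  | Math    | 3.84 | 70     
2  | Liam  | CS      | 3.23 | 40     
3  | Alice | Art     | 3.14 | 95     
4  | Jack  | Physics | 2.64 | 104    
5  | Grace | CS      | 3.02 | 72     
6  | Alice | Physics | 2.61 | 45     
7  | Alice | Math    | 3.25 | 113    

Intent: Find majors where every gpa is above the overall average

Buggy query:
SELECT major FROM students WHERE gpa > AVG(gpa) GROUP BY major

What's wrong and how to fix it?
Bug: WHERE evaluates per row before aggregation, so AVG() is unavailable

Fix: Use a subquery for AVG and a HAVING MIN(...) filter so the condition holds for every row in the group

Corrected query:
SELECT major FROM students GROUP BY major HAVING MIN(gpa) > (SELECT AVG(gpa) FROM students)

Result:
major
-----
Art  
Math 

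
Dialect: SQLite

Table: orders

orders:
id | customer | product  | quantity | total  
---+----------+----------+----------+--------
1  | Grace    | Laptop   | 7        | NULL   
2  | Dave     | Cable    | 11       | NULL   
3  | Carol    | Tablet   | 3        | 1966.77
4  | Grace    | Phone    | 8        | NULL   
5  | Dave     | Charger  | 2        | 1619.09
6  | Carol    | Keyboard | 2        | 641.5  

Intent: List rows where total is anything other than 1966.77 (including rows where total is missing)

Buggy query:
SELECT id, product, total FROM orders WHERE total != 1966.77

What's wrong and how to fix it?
Bug: 'total != 1966.77' is unknown when total is NULL, so NULL rows are silently excluded

Fix: Add an explicit OR total IS NULL to include the missing-value rows

Corrected query:
SELECT id, product, total FROM orders WHERE total != 1966.77 OR total IS NULL

Result:
id | product  | total  
---+----------+--------
1  | Laptop   | NULL   
2  | Cable    | NULL   
4  | Phone    | NULL   
5  | Charger  | 1619.09
6  | Keyboard | 641.5  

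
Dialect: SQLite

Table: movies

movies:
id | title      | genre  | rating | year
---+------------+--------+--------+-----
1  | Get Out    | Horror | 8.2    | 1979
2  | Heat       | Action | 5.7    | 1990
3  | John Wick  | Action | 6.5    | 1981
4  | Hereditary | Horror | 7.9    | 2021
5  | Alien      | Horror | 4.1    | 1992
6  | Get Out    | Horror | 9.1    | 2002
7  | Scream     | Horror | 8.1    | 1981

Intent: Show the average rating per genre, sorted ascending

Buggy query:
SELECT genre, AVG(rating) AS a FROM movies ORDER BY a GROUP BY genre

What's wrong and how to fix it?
Bug: ORDER BY appears before GROUP BY; SQL clause order requires GROUP BY first

Fix: Reorder: SELECT … FROM … GROUP BY … ORDER BY …

Corrected query:
SELECT genre, AVG(rating) AS a FROM movies GROUP BY genre ORDER BY a

Result:
genre  | a   
-------+-----
Action | 6.1 
Horror | 7.48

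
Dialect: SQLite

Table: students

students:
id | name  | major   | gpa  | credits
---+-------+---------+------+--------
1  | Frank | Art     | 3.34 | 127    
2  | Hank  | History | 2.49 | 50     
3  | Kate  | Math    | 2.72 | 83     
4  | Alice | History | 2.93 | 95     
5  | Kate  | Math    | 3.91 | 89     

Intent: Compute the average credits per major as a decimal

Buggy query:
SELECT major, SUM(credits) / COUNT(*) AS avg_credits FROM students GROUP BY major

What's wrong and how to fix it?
Bug: SUM(credits) and COUNT(*) are both integers; the division truncates the fractional part

Fix: Multiply by 1.0 (or CAST to REAL) to force floating-point division

Corrected query:
SELECT major, SUM(credits) * 1.0 / COUNT(*) AS avg_credits FROM students GROUP BY major

Result:
major   | avg_credits
--------+------------
Art     | 127        
History | 72.5       
Math    | 86         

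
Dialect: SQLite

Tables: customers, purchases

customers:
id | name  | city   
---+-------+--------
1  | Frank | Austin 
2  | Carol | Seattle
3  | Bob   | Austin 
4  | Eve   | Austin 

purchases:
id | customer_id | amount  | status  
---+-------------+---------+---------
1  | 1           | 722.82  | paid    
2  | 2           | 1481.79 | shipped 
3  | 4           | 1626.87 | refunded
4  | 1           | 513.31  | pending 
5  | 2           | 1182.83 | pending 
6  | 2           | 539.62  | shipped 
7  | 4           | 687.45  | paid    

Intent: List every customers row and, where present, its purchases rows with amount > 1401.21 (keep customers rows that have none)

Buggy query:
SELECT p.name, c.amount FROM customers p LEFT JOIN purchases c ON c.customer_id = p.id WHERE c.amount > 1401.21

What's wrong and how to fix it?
Bug: A WHERE condition on the right-hand table after LEFT JOIN drops unmatched parents

Fix: Move the right-table condition into the ON clause so unmatched parents are kept

Corrected query:
SELECT p.name, c.amount FROM customers p LEFT JOIN purchases c ON c.customer_id = p.id AND c.amount > 1401.21

Result:
name  | amount 
------+--------
Frank | NULL   
Carol | 1481.79
Bob   | NULL   
Eve   | 1626.87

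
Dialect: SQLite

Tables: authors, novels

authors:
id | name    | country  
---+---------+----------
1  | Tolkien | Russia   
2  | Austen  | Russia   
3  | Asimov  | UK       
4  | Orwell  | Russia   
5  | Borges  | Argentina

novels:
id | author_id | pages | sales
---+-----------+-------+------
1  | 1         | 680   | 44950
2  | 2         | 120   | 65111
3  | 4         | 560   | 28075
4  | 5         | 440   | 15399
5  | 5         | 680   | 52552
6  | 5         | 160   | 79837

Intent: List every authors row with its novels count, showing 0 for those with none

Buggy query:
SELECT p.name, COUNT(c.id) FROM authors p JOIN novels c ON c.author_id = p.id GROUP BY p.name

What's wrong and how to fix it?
Bug: INNER JOIN drops authors rows that have no matching novels rows

Fix: Use LEFT JOIN so parents without children still appear (COUNT(c.id) gives 0)

Corrected query:
SELECT p.name, COUNT(c.id) FROM authors p LEFT JOIN novels c ON c.author_id = p.id GROUP BY p.name

Result:
name    | COUNT(c.id)
--------+------------
Asimov  | 0          
Austen  | 1          
Borges  | 3          
Orwell  | 1          
Tolkien | 1          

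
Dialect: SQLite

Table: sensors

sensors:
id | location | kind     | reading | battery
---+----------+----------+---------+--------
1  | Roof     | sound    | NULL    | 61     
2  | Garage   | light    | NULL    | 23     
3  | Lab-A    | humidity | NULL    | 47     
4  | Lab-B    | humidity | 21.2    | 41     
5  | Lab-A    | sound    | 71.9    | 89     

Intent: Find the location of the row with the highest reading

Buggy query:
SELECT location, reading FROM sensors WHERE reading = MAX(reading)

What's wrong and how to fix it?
Bug: MAX(reading) is an aggregate and cannot be used directly in WHERE

Fix: Use a subquery: WHERE reading = (SELECT MAX(reading) FROM sensors)

Corrected query:
SELECT location, reading FROM sensors WHERE reading = (SELECT MAX(reading) FROM sensors)

Result:
location | reading
---------+--------
Lab-A    | 71.9   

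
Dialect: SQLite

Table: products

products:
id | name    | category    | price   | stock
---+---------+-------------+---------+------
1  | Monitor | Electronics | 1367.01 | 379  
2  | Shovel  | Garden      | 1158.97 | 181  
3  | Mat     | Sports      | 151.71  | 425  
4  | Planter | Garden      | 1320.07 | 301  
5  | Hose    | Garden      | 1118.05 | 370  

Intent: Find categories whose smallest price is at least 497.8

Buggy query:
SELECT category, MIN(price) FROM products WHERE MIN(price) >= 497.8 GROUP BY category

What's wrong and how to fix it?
Bug: Aggregates like MIN are computed per group after WHERE runs

Fix: Replace WHERE with HAVING after the GROUP BY

Corrected query:
SELECT category, MIN(price) FROM products GROUP BY category HAVING MIN(price) >= 497.8

Result:
category    | MIN(price)
------------+-----------
Electronics | 1367.01   
Garden      | 1118.05   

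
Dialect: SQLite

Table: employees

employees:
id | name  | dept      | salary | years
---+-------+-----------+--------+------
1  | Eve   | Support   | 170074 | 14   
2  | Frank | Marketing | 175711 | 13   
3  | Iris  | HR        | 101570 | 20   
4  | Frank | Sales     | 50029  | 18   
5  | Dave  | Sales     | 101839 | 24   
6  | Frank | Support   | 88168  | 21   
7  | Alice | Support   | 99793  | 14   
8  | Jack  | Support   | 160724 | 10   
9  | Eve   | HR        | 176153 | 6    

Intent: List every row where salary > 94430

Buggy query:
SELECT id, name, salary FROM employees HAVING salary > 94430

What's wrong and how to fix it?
Bug: HAVING filters the output of aggregation, but this query has no GROUP BY and no aggregate functions, so SQLite rejects it (HAVING clause on a non-aggregate query); the condition here is per row

Fix: Replace HAVING with WHERE since the condition applies to individual rows

Corrected query:
SELECT id, name, salary FROM employees WHERE salary > 94430

Result:
id | name  | salary
---+-------+-------
1  | Eve   | 170074
2  | Frank | 175711
3  | Iris  | 101570
5  | Dave  | 101839
7  | Alice | 99793 
8  | Jack  | 160724
9  | Eve   | 176153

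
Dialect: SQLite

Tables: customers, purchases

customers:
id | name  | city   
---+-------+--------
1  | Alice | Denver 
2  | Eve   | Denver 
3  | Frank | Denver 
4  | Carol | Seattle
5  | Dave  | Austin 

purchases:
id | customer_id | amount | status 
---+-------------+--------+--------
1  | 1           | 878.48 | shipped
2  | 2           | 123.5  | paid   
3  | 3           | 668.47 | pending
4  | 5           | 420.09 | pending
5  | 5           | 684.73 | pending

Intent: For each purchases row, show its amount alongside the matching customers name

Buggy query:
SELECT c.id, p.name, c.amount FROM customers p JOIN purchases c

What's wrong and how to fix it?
Bug: JOIN with no ON clause produces a cartesian product; every purchases row pairs with every customers row

Fix: Specify the join condition linking the foreign key to the parent id

Corrected query:
SELECT c.id, p.name, c.amount FROM customers p JOIN purchases c ON c.customer_id = p.id

Result:
id | name  | amount
---+-------+-------
1  | Alice | 878.48
2  | Eve   | 123.5 
3  | Frank | 668.47
4  | Dave  | 420.09
5  | Dave  | 684.73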